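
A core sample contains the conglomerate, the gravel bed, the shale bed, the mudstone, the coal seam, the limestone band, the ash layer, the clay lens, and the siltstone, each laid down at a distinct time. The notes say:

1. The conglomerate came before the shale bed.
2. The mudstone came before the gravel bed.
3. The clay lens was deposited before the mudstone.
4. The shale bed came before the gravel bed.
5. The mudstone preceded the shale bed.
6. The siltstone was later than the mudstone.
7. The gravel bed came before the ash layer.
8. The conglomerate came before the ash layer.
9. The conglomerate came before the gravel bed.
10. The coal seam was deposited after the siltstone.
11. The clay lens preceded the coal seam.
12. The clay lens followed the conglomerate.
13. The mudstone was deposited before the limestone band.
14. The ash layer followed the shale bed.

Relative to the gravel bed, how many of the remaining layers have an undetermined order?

3

Forced before the gravel bed: the clay lens, the conglomerate, the mudstone, and the shale bed; forced after the gravel bed: the ash layer.
That leaves the coal seam, the limestone band, and the siltstone with no forced order relative to the gravel bed — 3.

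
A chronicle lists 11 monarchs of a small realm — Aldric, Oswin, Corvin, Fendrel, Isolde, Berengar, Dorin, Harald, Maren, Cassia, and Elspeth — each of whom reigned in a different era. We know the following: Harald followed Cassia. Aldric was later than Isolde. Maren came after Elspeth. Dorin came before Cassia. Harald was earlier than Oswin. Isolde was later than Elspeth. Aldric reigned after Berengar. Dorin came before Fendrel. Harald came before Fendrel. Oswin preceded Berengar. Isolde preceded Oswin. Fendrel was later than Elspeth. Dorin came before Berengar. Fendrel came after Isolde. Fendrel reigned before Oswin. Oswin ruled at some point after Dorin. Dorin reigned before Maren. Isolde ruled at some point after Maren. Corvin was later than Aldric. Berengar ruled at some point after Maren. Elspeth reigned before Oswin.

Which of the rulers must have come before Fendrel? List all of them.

Cassia, Dorin, Elspeth, Harald, Isolde, Maren

Directly stated before Fendrel: Dorin, Elspeth, Harald, and Isolde.
Cassia reaches Fendrel via Cassia → Harald → Fendrel.
Maren reaches Fendrel via Maren → Isolde → Fendrel.
No chain forces Aldric (or any of the others) ahead of Fendrel.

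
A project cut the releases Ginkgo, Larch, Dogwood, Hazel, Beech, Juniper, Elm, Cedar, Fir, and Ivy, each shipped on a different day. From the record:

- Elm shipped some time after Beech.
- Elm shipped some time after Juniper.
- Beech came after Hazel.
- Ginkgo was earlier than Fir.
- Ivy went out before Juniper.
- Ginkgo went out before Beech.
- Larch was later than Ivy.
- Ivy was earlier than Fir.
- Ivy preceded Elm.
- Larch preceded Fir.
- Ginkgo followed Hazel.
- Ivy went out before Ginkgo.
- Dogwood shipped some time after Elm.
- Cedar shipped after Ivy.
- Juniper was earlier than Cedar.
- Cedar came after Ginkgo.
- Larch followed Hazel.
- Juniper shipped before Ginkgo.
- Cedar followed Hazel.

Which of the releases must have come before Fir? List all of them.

Directly stated before Fir: Ginkgo, Ivy, and Larch.
Hazel reaches Fir via Hazel → Ginkgo → Fir.
Juniper reaches Fir via Juniper → Ginkgo → Fir.

Ginkgo, Hazel, Ivy, Juniper, Larch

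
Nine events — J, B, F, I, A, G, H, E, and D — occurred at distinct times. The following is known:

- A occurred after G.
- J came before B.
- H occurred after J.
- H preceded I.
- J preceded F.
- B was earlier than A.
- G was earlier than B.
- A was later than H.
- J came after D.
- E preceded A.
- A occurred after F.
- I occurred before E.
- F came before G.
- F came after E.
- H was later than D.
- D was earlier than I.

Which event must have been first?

D

D has a chain of constraints placing it before every other event, so D must be first.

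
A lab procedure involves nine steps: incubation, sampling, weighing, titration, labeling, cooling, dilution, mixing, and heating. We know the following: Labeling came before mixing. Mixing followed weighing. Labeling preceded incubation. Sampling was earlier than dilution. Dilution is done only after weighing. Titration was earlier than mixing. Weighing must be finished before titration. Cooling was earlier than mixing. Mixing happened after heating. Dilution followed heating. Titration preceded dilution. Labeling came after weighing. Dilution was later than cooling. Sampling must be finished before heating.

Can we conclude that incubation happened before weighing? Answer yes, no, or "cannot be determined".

no

Tracing the constraints gives weighing → labeling → incubation, so weighing must come before incubation.
That means incubation cannot be before weighing.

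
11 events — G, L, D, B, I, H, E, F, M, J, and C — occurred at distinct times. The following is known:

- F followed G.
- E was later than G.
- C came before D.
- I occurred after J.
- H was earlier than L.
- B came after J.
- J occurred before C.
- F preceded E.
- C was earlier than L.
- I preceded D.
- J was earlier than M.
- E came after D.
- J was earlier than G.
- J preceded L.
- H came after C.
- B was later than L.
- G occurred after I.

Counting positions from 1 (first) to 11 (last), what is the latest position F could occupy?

F must come before E — 1 event forced after it.
Everything else can be placed before F in some valid order, so F can sit as late as position 11 − 1 = 10.

10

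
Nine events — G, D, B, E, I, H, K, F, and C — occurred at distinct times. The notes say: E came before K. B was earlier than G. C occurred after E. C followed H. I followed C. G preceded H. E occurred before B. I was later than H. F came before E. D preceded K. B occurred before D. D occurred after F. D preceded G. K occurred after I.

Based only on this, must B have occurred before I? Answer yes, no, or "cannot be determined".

yes

Chain the constraints: B → G → H → I. Each link is directly stated, so B comes before I.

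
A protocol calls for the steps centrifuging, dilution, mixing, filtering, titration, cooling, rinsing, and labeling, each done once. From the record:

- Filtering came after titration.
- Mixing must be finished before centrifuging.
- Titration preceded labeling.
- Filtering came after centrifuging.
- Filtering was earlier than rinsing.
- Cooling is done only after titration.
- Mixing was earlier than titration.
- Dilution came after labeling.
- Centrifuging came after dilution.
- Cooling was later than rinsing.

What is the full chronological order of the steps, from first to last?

mixing, titration, labeling, dilution, centrifuging, filtering, rinsing, cooling

The constraints fix every adjacent pair, so only one ordering works:
mixing → titration → labeling → dilution → centrifuging → filtering → rinsing → cooling.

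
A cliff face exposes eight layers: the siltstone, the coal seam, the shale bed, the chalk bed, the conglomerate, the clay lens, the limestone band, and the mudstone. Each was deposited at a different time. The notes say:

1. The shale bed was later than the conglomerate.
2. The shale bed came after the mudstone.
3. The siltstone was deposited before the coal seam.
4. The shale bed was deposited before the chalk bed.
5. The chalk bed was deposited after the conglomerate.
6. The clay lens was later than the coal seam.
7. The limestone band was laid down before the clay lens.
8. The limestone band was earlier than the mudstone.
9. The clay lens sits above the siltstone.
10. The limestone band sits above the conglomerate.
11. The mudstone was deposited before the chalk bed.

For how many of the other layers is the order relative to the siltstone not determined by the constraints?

5

Forced after the siltstone: the clay lens and the coal seam.
That leaves the chalk bed, the conglomerate, the limestone band, the mudstone, and the shale bed with no forced order relative to the siltstone — 5.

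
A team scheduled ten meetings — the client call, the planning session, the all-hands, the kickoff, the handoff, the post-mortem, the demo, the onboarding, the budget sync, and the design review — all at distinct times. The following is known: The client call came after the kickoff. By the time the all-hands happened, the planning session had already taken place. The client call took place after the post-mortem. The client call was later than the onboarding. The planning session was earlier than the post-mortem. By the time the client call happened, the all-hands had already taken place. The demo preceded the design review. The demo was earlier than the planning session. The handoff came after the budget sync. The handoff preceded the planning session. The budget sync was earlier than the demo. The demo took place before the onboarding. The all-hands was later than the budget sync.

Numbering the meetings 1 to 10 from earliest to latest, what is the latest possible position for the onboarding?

9

The onboarding must come before the client call — 1 meeting forced after it.
Everything else can be placed before the onboarding in some valid order, so the onboarding can sit as late as position 10 − 1 = 9.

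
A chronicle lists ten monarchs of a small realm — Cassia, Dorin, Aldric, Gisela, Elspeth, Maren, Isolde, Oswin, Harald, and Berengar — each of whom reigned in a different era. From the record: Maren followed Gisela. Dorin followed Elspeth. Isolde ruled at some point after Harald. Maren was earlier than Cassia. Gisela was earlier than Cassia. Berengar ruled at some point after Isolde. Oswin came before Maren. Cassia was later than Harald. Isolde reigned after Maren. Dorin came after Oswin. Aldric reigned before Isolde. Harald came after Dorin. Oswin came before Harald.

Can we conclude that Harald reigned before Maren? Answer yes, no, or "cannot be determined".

cannot be determined

No chain of stated constraints runs from Harald to Maren, and none runs from Maren to Harald either.
So the relative order of Harald and Maren is not fixed by the given facts.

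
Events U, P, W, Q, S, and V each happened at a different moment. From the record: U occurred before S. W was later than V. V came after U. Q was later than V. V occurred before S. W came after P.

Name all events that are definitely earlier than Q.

Directly stated before Q: V.
U reaches Q via U → V → Q.
No chain forces S (or any of the others) ahead of Q.

U, V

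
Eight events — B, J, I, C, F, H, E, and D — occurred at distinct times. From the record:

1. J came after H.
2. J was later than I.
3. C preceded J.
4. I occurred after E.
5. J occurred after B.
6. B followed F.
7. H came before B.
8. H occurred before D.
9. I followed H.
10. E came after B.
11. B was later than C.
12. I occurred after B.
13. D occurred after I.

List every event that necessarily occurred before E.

Directly stated before E: B.
C reaches E via C → B → E.
F reaches E via F → B → E.
H reaches E via H → B → E.
No chain forces D (or any of the others) ahead of E.

B, C, F, H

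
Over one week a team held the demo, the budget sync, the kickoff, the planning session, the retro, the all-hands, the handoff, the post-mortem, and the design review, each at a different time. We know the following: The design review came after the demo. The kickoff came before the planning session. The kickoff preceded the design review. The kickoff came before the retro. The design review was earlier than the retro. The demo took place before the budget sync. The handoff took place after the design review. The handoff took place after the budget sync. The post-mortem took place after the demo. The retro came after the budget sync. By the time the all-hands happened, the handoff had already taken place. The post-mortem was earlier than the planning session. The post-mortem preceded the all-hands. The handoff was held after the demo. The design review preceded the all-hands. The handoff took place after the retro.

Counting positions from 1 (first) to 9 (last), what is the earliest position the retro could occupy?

The budget sync, the demo, the design review, and the kickoff must all come before the retro — 4 forced predecessors.
Nothing else is forced ahead of the retro, so its earliest slot is position 4 + 1 = 5.

5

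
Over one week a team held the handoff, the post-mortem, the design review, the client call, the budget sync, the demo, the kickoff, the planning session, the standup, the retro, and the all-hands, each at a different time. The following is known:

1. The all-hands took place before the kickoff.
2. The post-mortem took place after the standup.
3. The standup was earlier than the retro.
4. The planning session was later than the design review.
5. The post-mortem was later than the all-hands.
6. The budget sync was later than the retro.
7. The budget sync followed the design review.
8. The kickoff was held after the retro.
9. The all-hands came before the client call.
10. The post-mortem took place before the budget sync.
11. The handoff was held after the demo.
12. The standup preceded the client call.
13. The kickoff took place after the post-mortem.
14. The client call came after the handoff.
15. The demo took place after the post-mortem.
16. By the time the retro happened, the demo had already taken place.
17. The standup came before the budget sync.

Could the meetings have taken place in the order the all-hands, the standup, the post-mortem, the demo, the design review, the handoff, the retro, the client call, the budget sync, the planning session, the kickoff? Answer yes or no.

yes

Check each stated constraint against the proposed order — e.g. the post-mortem is ahead of the kickoff; the all-hands is ahead of the kickoff. Every pair is in the required order; nothing is violated.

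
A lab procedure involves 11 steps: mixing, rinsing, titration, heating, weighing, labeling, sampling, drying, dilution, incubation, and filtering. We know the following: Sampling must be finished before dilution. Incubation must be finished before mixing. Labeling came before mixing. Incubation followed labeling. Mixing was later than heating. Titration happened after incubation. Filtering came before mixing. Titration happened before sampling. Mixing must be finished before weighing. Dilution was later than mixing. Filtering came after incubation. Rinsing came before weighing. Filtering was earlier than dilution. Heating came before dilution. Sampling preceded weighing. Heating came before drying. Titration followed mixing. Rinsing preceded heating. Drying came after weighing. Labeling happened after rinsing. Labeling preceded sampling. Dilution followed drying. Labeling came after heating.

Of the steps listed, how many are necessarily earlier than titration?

Directly stated before titration: incubation and mixing.
Filtering reaches titration via filtering → mixing → titration.
Heating reaches titration via heating → mixing → titration.
Labeling reaches titration via labeling → incubation → titration.
Likewise rinsing reaches titration by chaining the stated constraints.
That's filtering, heating, incubation, labeling, mixing, and rinsing — 6 in all.

6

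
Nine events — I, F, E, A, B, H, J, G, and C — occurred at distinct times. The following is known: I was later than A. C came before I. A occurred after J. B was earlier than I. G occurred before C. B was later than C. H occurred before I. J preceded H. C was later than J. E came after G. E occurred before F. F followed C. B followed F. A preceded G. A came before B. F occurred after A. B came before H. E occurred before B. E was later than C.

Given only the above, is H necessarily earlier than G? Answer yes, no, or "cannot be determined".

Tracing the constraints gives G → E → B → H, so G must come before H.
That means H cannot be before G.

no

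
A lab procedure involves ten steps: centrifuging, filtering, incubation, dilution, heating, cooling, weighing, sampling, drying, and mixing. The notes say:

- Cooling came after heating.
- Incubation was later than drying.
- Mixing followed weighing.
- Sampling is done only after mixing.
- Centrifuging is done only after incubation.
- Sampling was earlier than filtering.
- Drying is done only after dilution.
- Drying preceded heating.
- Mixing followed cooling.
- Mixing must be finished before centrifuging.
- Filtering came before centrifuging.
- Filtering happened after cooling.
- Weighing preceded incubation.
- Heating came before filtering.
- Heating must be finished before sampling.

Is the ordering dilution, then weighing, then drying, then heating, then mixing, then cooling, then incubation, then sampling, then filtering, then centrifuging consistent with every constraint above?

The constraints require cooling before mixing, but in the proposed sequence mixing appears ahead of cooling. That one violation is enough.

no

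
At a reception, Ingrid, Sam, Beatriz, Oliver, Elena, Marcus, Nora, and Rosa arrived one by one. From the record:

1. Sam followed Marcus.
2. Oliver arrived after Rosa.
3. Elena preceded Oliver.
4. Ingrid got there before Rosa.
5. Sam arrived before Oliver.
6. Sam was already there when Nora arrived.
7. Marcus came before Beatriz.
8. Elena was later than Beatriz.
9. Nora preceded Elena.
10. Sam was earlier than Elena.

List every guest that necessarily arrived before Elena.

Directly stated before Elena: Beatriz, Nora, and Sam.
Marcus reaches Elena via Marcus → Sam → Elena.

Beatriz, Marcus, Nora, Sam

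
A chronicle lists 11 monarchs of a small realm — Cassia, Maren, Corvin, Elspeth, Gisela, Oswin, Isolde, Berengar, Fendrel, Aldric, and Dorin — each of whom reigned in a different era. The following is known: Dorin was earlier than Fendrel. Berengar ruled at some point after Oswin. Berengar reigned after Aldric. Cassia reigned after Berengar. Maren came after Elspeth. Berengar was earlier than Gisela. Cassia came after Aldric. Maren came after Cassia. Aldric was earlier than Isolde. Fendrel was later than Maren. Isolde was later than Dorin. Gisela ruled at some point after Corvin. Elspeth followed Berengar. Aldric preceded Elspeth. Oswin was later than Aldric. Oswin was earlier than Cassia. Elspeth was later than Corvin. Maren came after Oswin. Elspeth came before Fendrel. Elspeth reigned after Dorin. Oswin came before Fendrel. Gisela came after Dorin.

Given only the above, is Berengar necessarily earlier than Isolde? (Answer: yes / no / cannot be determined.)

cannot be determined

No chain of stated constraints runs from Berengar to Isolde, and none runs from Isolde to Berengar either.
So the relative order of Berengar and Isolde is not fixed by the given facts.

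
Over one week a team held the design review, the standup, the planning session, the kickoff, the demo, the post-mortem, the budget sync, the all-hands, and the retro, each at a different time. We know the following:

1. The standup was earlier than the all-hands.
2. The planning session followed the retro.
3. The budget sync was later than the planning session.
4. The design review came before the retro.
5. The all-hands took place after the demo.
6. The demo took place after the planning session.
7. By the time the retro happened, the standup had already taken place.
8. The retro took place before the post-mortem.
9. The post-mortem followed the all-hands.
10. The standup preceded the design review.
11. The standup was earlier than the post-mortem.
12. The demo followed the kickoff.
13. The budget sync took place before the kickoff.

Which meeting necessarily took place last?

Every other meeting has a chain of constraints placing it before the post-mortem, so the post-mortem is last.

the post-mortem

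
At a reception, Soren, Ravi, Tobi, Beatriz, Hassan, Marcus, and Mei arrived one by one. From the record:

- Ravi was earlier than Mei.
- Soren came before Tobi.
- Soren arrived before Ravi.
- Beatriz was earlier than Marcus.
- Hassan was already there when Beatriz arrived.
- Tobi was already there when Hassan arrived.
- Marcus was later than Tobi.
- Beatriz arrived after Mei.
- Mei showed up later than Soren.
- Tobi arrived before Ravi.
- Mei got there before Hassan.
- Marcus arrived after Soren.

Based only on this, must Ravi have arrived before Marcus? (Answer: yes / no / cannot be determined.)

yes

Chain the constraints: Ravi → Mei → Beatriz → Marcus. Each link is directly stated, so Ravi comes before Marcus.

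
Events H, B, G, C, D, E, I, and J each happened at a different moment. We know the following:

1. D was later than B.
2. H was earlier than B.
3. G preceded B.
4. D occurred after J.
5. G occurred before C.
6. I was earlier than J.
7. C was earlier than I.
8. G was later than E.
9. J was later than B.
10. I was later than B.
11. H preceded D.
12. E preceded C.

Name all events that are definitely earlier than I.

Directly stated before I: B and C.
E reaches I via E → C → I.
G reaches I via G → C → I.
H reaches I via H → B → I.
No chain forces D (or any of the others) ahead of I.

B, C, E, G, H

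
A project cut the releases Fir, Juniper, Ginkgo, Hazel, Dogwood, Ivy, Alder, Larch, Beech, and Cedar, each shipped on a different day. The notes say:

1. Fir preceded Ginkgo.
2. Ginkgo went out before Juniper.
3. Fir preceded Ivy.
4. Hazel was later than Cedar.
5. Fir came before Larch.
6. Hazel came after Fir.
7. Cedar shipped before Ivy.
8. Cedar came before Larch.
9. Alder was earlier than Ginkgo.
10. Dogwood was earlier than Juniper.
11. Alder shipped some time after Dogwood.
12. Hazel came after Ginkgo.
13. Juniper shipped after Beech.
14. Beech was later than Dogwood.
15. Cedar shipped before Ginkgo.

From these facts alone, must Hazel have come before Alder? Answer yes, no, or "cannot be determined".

Tracing the constraints gives Alder → Ginkgo → Hazel, so Alder must come before Hazel.
That means Hazel cannot be before Alder.

no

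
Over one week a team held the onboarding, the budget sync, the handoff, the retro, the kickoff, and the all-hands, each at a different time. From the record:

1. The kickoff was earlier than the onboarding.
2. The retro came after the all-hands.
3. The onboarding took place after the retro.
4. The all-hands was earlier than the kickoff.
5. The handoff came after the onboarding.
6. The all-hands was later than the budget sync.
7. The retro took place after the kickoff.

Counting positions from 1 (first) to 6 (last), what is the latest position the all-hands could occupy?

2

The all-hands must come before the handoff, the kickoff, the onboarding, and the retro — 4 meetings forced after it.
Everything else can be placed before the all-hands in some valid order, so the all-hands can sit as late as position 6 − 4 = 2.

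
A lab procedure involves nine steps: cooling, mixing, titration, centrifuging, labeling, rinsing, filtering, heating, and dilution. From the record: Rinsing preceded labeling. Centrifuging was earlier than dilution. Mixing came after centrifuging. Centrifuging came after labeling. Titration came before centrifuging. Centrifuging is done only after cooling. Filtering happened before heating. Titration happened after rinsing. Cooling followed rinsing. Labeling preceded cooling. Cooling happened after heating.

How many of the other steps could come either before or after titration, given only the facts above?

4

Forced before titration: rinsing; forced after titration: centrifuging, dilution, and mixing.
That leaves cooling, filtering, heating, and labeling with no forced order relative to titration — 4.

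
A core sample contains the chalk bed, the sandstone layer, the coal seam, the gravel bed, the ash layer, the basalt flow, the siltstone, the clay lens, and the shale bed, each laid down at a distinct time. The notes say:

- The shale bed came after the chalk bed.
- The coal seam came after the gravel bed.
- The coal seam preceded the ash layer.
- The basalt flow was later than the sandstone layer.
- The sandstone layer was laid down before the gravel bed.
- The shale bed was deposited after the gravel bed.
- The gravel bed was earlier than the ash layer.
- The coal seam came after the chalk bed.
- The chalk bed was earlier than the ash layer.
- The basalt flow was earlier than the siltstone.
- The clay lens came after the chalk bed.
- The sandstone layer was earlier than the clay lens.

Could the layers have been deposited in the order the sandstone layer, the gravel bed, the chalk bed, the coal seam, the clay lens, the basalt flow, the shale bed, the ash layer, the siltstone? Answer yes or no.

Check each stated constraint against the proposed order — e.g. the chalk bed is ahead of the ash layer; the gravel bed is ahead of the ash layer. Every pair is in the required order; nothing is violated.

yes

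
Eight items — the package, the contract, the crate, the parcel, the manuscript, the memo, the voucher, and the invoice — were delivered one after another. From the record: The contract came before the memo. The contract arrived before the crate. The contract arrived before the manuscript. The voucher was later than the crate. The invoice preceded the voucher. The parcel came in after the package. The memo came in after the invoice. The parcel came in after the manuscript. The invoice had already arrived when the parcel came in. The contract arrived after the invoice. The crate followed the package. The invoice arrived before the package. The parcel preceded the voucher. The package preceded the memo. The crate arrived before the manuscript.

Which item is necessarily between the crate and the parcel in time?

Tracing the constraints gives the crate → the manuscript → the parcel, so the manuscript sits after the crate and before the parcel.
No other item is forced both after the crate and before the parcel.

the manuscript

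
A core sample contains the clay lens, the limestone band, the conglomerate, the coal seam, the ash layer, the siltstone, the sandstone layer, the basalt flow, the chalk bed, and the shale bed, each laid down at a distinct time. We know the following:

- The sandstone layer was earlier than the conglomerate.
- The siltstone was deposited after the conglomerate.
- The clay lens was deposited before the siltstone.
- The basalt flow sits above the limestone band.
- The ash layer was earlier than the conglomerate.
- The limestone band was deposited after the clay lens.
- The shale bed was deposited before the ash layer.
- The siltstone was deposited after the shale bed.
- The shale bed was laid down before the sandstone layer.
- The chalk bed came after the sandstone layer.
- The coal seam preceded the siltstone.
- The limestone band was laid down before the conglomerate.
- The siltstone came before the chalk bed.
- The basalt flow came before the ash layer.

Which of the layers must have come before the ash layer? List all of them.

the basalt flow, the clay lens, the limestone band, the shale bed

Directly stated before the ash layer: the basalt flow and the shale bed.
The clay lens reaches the ash layer via the clay lens → the limestone band → the basalt flow → the ash layer.
The limestone band reaches the ash layer via the limestone band → the basalt flow → the ash layer.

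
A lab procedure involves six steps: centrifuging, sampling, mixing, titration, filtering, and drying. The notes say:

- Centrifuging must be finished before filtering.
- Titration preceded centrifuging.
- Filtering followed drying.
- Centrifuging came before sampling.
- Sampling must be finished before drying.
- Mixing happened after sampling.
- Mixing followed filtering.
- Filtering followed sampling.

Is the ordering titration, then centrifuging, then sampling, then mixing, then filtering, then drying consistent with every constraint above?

The constraints require drying before filtering, but in the proposed sequence filtering appears ahead of drying. That one violation is enough.

no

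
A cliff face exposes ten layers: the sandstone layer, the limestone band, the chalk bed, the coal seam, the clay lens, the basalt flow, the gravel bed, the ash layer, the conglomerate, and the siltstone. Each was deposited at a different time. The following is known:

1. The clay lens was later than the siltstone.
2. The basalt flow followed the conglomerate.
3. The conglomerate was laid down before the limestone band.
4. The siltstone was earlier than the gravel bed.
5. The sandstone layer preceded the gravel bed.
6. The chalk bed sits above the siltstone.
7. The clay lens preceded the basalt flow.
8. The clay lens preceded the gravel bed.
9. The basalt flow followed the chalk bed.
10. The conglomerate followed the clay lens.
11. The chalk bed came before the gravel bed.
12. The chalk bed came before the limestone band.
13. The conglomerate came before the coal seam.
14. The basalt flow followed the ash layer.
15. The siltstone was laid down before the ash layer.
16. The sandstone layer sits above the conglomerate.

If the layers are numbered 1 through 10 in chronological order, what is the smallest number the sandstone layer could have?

4

The clay lens, the conglomerate, and the siltstone must all come before the sandstone layer — 3 forced predecessors.
Nothing else is forced ahead of the sandstone layer, so its earliest slot is position 3 + 1 = 4.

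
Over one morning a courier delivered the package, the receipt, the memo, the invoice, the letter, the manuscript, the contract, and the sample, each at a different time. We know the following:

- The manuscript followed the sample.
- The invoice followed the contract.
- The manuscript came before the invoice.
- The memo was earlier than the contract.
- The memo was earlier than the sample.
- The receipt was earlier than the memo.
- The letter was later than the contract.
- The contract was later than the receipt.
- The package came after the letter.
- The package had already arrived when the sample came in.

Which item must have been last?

Every other item has a chain of constraints placing it before the invoice, so the invoice is last.

the invoice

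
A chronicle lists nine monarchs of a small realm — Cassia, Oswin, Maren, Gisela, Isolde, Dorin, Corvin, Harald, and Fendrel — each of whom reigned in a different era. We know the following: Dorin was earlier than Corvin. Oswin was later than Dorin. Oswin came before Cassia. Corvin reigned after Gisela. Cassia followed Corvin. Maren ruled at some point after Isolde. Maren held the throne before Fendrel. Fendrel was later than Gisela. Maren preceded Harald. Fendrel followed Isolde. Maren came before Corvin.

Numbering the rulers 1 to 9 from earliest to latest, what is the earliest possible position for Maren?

2

Isolde must come before Maren — 1 forced predecessor.
Nothing else is forced ahead of Maren, so their earliest slot is position 1 + 1 = 2.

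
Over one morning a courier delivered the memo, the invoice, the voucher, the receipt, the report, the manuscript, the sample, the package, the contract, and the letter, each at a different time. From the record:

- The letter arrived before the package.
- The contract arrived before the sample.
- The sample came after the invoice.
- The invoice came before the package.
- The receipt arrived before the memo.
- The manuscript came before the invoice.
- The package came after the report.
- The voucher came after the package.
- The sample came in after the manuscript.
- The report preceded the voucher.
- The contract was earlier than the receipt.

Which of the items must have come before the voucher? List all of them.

the invoice, the letter, the manuscript, the package, the report

Directly stated before the voucher: the package and the report.
The invoice reaches the voucher via the invoice → the package → the voucher.
The letter reaches the voucher via the letter → the package → the voucher.
The manuscript reaches the voucher via the manuscript → the invoice → the package → the voucher.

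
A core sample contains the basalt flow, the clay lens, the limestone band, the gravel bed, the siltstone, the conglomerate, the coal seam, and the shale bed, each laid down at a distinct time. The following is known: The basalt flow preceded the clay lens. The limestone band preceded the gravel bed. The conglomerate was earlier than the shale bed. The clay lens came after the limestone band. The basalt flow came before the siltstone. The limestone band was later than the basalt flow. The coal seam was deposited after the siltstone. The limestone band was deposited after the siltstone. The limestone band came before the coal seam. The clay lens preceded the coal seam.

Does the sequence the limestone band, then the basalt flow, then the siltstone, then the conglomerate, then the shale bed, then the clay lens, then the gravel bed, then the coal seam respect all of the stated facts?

The constraints require the siltstone before the limestone band, but in the proposed sequence the limestone band appears ahead of the siltstone. That one violation is enough.

no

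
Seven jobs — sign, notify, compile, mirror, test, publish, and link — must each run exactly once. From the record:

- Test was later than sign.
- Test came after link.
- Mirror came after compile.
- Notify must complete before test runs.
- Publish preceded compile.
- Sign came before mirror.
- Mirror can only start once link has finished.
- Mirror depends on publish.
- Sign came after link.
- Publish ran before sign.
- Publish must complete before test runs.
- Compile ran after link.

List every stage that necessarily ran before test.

Directly stated before test: link, notify, publish, and sign.
No chain forces mirror (or any of the others) ahead of test.

link, notify, publish, sign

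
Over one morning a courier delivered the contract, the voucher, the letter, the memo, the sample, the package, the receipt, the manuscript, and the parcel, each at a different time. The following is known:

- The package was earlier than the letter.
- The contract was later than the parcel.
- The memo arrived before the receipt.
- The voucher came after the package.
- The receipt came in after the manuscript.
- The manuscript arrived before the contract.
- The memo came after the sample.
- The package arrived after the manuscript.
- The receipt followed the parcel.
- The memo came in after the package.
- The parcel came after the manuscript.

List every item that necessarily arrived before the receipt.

Directly stated before the receipt: the manuscript, the memo, and the parcel.
The package reaches the receipt via the package → the memo → the receipt.
The sample reaches the receipt via the sample → the memo → the receipt.

the manuscript, the memo, the package, the parcel, the sample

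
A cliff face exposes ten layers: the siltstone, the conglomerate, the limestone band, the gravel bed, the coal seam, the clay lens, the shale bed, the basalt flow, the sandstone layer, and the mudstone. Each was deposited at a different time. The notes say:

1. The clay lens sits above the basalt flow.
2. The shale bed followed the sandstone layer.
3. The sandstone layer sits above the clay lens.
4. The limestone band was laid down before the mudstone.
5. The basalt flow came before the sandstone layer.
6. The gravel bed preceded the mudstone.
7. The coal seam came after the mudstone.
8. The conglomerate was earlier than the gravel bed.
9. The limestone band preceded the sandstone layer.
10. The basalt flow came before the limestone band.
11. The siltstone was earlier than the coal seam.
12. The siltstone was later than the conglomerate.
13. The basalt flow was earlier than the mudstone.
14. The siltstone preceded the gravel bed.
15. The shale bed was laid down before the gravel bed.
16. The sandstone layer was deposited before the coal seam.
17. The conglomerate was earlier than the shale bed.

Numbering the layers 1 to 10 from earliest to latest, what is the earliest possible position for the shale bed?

6

The basalt flow, the clay lens, the conglomerate, the limestone band, and the sandstone layer must all come before the shale bed — 5 forced predecessors.
Nothing else is forced ahead of the shale bed, so its earliest slot is position 5 + 1 = 6.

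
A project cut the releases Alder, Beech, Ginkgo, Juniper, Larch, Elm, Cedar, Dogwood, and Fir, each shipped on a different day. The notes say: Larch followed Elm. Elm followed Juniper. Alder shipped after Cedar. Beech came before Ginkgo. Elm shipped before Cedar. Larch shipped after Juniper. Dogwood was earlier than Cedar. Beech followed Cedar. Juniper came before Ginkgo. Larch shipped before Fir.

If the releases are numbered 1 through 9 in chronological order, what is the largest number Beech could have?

8

Beech must come before Ginkgo — 1 release forced after it.
Everything else can be placed before Beech in some valid order, so Beech can sit as late as position 9 − 1 = 8.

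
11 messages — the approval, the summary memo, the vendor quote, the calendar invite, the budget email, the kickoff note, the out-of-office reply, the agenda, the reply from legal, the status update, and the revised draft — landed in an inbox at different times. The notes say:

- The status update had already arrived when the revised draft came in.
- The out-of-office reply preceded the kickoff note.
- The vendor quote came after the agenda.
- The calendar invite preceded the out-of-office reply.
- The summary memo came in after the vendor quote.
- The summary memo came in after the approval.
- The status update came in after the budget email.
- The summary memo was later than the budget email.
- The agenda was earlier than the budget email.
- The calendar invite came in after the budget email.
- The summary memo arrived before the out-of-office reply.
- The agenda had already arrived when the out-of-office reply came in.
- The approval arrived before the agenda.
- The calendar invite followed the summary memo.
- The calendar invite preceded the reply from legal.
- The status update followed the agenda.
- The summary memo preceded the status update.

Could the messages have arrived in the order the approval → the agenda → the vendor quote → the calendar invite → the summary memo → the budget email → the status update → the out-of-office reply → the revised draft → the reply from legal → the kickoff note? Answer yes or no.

The constraints require the summary memo before the calendar invite, but in the proposed sequence the calendar invite appears ahead of the summary memo. That one violation is enough.

no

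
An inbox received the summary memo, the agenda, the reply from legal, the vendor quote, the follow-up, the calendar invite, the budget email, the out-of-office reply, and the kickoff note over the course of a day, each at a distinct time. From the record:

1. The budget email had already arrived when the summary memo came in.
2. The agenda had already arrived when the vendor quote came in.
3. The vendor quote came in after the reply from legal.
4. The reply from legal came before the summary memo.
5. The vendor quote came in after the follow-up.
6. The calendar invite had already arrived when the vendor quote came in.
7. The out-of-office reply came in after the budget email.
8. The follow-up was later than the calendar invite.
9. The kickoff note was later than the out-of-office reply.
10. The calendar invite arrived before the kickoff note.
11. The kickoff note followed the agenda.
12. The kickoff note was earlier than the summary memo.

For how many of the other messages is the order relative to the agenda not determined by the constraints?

5

Forced after the agenda: the kickoff note, the summary memo, and the vendor quote.
That leaves the budget email, the calendar invite, the follow-up, the out-of-office reply, and the reply from legal with no forced order relative to the agenda — 5.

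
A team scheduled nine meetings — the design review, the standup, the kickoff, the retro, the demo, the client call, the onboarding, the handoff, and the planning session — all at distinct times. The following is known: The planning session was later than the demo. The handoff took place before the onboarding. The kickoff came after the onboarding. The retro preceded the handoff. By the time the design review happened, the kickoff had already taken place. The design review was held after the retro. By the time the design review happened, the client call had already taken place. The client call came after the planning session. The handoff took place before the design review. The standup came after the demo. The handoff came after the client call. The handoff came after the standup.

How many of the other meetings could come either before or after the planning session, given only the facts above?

Forced before the planning session: the demo; forced after the planning session: the client call, the design review, the handoff, the kickoff, and the onboarding.
That leaves the retro and the standup with no forced order relative to the planning session — 2.

2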